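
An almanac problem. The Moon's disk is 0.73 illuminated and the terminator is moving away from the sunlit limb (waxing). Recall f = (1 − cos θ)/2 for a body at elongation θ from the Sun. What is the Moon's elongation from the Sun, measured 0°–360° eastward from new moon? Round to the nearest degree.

117°

Invert f = (1 − cos θ)/2 to get cos θ = 1 − 2(0.73) = -0.460, hence θ₀ = arccos -0.460 = 117.4°.
The Moon is waxing (0°–180°), so θ = 117.4° directly.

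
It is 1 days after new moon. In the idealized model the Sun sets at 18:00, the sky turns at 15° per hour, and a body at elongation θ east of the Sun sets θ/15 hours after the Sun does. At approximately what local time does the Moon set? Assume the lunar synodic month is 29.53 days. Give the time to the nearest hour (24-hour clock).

Phase angle: θ = 360°·(1 d)/(29.53 d) = 12.2°.
The Moon trails the Sun by θ/15 = 12.2/15 ≈ 0.81 hours.
18:00 + 0.81 h ≈ 18:49 → 19:00 to the nearest hour.

19:00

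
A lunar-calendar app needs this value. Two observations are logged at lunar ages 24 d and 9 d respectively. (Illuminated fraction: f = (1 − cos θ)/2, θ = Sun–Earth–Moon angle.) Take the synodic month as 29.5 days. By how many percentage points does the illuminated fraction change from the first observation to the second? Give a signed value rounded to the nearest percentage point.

θ₁ = 360° × 24/29.5 = 292.9°, f₁ = (1 − cos θ₁)/2 = 0.306.
θ₂ = 360° × 9/29.5 = 109.8°, f₂ = (1 − cos θ₂)/2 = 0.670.
Change = f₂ − f₁ = +0.364 → +36 percentage points.

+36 pp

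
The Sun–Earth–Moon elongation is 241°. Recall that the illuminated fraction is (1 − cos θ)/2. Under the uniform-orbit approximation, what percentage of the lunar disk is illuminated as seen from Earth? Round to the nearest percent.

74%

cos 241° = (-0.485), so f = (1 − (-0.485))/2 = 0.742, i.e. 74%.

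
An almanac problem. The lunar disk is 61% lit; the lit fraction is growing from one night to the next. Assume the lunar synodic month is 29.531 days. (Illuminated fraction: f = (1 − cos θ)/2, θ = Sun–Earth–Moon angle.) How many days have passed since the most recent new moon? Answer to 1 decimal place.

Invert f = (1 − cos θ)/2 to get cos θ = 1 − 2(0.61) = -0.220, hence θ₀ = arccos -0.220 = 102.7°.
Before full moon the principal value applies: θ = 102.7°.
Age = 29.531 × 102.7°/360° ≈ 8.43 days.

8.4 days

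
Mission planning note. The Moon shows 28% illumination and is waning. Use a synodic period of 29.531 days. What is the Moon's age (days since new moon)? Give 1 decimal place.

24.3 days

cos θ = 1 − 2f = 0.440, giving a principal value of 63.9°.
A waning Moon lies in 180°–360°, so θ = 360° − 63.9° = 296.1°.
At 360°/29.531 d per day, 296.1° corresponds to 24.29 days.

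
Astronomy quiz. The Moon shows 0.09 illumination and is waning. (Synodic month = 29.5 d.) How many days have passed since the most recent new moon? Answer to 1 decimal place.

From f = (1 − cos θ)/2: cos θ = 1 − 2×0.09 = 0.820; arccos → 34.9°.
Waning ⇒ past full, so θ = 360° − 34.9° = 325.1°.
That fraction of the synodic month is 325.1/360 × 29.5 d ≈ 26.64 d.

26.6 days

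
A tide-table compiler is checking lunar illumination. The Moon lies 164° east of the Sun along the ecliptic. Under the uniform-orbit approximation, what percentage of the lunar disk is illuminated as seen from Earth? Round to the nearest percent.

cos 164° = (-0.961), so f = (1 − (-0.961))/2 = 0.981, i.e. 98%.

98%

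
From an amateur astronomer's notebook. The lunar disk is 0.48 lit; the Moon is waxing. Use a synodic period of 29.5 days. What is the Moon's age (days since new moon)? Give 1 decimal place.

Invert f = (1 − cos θ)/2 to get cos θ = 1 − 2(0.48) = 0.040, hence θ₀ = arccos 0.040 = 87.7°.
Waxing ⇒ before full, so θ = 87.7°.
At 360°/29.5 d per day, 87.7° corresponds to 7.19 days.

7.2 days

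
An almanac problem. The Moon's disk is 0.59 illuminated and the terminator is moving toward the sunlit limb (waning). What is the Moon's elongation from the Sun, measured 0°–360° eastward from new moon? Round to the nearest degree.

Invert f = (1 − cos θ)/2 to get cos θ = 1 − 2(0.59) = -0.180, hence θ₀ = arccos -0.180 = 100.4°.
Since the Moon is past full (waning), take the reflex angle: θ = 360° − 100.4° = 259.6°.

260°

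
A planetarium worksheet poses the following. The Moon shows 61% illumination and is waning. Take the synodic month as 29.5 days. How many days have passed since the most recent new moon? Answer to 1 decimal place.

cos θ = 1 − 2f = -0.220, giving a principal value of 102.7°.
A waning Moon lies in 180°–360°, so θ = 360° − 102.7° = 257.3°.
At 360°/29.5 d per day, 257.3° corresponds to 21.08 days.

21.1 days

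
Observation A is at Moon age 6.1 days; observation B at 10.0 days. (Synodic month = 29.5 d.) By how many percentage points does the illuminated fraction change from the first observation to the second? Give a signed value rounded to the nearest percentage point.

First observation: θ = 360°·6.1/29.5 = 74.4°, so f = 0.366.
Second observation: θ = 122.0°, f = 0.765.
Δf = 0.765 − 0.366 = +0.399, i.e. +40 pp.

+40 percentage points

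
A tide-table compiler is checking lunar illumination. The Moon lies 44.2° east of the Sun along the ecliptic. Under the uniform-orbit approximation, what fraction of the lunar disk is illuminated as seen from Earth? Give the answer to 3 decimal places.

0.142

f = (1 − cos 44.2°)/2 = (1 − 0.717)/2 ≈ 0.142.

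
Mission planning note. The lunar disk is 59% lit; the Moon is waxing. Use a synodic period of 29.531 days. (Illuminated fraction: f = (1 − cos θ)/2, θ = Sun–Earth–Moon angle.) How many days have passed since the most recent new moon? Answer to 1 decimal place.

From f = (1 − cos θ)/2: cos θ = 1 − 2×0.59 = -0.180; arccos → 100.4°.
Before full moon the principal value applies: θ = 100.4°.
That fraction of the synodic month is 100.4/360 × 29.531 d ≈ 8.23 d.

8.2 days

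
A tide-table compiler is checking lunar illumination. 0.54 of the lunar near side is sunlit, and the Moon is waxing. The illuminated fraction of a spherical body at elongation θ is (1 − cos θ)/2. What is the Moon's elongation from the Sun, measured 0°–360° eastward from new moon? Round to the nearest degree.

From f = (1 − cos θ)/2: cos θ = 1 − 2×0.54 = -0.080; arccos → 94.6°.
Before full moon the principal value applies: θ = 94.6°.

95°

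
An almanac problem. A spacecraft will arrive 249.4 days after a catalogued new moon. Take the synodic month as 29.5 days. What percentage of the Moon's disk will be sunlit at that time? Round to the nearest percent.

98%

Reduce mod P: 249.4 − 8×29.5 = 13.40 d into the current lunation.
The Moon has covered 13.40/29.5 of its cycle, so θ ≈ 360° × 13.40/29.5 = 163.5°.
With cos θ = (-0.959), the lit fraction is (1 − (-0.959))/2 ≈ 0.979, so 98%.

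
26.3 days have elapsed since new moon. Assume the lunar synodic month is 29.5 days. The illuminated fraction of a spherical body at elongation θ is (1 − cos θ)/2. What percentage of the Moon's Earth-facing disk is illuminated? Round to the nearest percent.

11%

The Moon has covered 26.3/29.5 of its cycle, so θ ≈ 360° × 26.3/29.5 = 320.9°.
With cos θ = 0.777, the lit fraction is (1 − 0.777)/2 ≈ 0.112, so 11%.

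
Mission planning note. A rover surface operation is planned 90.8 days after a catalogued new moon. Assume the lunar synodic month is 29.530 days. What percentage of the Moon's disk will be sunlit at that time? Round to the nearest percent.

5%

90.8/29.530 = 3.075 lunations, so 3 complete cycles and 2.21 d into the next.
Phase angle: θ = 360°·(2.21 d)/(29.530 d) = 26.9°.
cos 26.9° = 0.891, so f = (1 − 0.891)/2 = 0.054, so 5%.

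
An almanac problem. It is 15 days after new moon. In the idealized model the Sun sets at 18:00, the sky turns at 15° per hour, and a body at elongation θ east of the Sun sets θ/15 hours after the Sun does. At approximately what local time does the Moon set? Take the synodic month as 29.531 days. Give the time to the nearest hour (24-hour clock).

06:00

Phase angle: θ = 360°·(15 d)/(29.531 d) = 182.9°.
The Moon trails the Sun by θ/15 = 182.9/15 ≈ 12.19 hours.
18:00 + 12.19 h ≈ 06:11 → 06:00 to the nearest hour.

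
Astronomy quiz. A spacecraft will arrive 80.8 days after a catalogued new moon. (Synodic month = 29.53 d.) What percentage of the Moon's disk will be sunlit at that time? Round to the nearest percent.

80.8 d spans 2 complete synodic months (2 × 29.53 = 59.06 d) plus 21.74 d.
Elongation θ = 360° × 21.74/29.53 ≈ 265.0°.
cos 265.0° = (-0.087), so f = (1 − (-0.087))/2 = 0.543, so 54%.

54%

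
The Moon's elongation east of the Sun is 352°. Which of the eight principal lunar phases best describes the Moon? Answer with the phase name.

new moon

The new moon sector spans roughly -22°–22°; 352° falls inside it.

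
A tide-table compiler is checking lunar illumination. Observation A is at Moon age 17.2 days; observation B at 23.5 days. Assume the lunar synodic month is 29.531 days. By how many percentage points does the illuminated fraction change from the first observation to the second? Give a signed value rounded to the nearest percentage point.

First observation: θ = 360°·17.2/29.531 = 209.7°, so f = 0.934.
Second observation: θ = 286.5°, f = 0.358.
Δf = 0.358 − 0.934 = -0.576, i.e. -58 pp.

-58 pp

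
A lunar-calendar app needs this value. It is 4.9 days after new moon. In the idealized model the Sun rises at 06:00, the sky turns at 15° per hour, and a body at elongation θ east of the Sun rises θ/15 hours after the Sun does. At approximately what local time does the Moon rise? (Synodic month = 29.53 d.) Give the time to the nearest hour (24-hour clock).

The Moon has covered 4.9/29.53 of its cycle, so θ ≈ 360° × 4.9/29.53 = 59.7°.
At 15° of sky rotation per hour, 59.7° corresponds to a 3.98 h lag.
06:00 + 3.98 h ≈ 09:59 → 10:00 to the nearest hour.

10:00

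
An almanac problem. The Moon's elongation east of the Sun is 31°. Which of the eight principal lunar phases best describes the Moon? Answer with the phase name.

The waxing crescent sector spans roughly 22°–68°; 31° falls inside it.

waxing crescent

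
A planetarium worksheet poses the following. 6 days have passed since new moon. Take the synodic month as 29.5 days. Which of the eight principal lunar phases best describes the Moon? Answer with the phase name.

At 6/29.5 of the cycle, θ ≈ 73° — the first quarter range.

first quarter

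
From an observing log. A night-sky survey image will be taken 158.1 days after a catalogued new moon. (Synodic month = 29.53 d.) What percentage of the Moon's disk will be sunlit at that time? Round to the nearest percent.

Reduce mod P: 158.1 − 5×29.53 = 10.45 d into the current lunation.
Phase angle: θ = 360°·(10.45 d)/(29.53 d) = 127.4°.
Illuminated fraction = (1 − cos 127.4°)/2 = (1 − (-0.607))/2 ≈ 0.804, so 80%.

80%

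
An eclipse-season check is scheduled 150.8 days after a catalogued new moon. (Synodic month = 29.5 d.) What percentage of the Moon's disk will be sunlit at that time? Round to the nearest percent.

150.8 d spans 5 complete synodic months (5 × 29.5 = 147.50 d) plus 3.30 d.
The Moon has covered 3.30/29.5 of its cycle, so θ ≈ 360° × 3.30/29.5 = 40.3°.
cos 40.3° = 0.763, so f = (1 − 0.763)/2 = 0.119, so 12%.

12%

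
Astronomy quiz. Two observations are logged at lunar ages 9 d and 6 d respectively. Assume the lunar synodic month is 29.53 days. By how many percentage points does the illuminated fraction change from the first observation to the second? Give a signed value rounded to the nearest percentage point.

-31 percentage points

θ₁ = 360° × 9/29.53 = 109.7°, f₁ = (1 − cos θ₁)/2 = 0.669.
θ₂ = 360° × 6/29.53 = 73.1°, f₂ = (1 − cos θ₂)/2 = 0.355.
Change = f₂ − f₁ = -0.314 → -31 percentage points.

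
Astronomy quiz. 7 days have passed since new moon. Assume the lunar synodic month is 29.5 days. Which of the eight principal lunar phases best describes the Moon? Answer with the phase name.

first quarter

At 7/29.5 of the cycle, θ ≈ 85° — the first quarter range.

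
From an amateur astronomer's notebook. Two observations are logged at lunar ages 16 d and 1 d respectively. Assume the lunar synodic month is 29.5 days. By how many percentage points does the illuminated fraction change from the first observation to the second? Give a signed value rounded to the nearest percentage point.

First observation: θ = 360°·16/29.5 = 195.3°, so f = 0.982.
Second observation: θ = 12.2°, f = 0.011.
Δf = 0.011 − 0.982 = -0.971, i.e. -97 pp.

-97 percentage points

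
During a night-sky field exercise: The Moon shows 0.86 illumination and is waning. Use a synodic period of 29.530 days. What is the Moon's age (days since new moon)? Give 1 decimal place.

Invert f = (1 − cos θ)/2 to get cos θ = 1 − 2(0.86) = -0.720, hence θ₀ = arccos -0.720 = 136.1°.
Since the Moon is past full (waning), take the reflex angle: θ = 360° − 136.1° = 223.9°.
That fraction of the synodic month is 223.9/360 × 29.530 d ≈ 18.37 d.

18.4 days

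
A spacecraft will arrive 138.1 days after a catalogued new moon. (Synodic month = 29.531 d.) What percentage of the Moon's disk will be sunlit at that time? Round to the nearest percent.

138.1 d spans 4 complete synodic months (4 × 29.531 = 118.12 d) plus 19.98 d.
The Moon has covered 19.98/29.531 of its cycle, so θ ≈ 360° × 19.98/29.531 = 243.5°.
With cos θ = (-0.446), the lit fraction is (1 − (-0.446))/2 ≈ 0.723, so 72%.

72%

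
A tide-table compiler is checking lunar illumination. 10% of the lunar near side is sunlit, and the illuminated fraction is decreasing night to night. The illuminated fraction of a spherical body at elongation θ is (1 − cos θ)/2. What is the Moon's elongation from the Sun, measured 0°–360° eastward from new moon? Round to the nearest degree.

323°

From f = (1 − cos θ)/2: cos θ = 1 − 2×0.10 = 0.800; arccos → 36.9°.
Since the Moon is past full (waning), take the reflex angle: θ = 360° − 36.9° = 323.1°.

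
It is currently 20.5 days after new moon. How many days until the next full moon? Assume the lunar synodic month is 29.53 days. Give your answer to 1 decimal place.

23.8 days

Full moon is 0.5 of the way through the cycle: age 0.5 × 29.53 = 14.765 d.
Already past this cycle's full moon; the next is at 14.765 + 29.53 = 44.295 d, so 44.295 − 20.5 = 23.795 days.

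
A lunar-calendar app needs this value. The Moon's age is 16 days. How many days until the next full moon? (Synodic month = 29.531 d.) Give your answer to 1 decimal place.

Full moon occurs at elongation 180°, i.e. at age 29.531 × 180/360 = 14.765 d.
Already past this cycle's full moon; the next is at 14.765 + 29.531 = 44.296 d, so 44.296 − 16 = 28.296 days.

28.3 days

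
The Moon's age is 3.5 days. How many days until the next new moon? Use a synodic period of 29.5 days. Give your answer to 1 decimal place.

One full lunation from the last new moon is 29.5 d; remaining = 29.5 − 3.5 = 26.000 d.

26.0 days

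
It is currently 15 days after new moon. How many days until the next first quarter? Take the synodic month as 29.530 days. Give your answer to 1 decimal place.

First quarter occurs at elongation 90°, i.e. at age 29.530 × 90/360 = 7.383 d.
Already past this cycle's first quarter; the next is at 7.383 + 29.530 = 36.913 d, so 36.913 − 15 = 21.913 days.

21.9 days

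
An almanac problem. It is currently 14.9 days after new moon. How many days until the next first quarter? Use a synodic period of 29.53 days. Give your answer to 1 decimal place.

First quarter is 0.25 of the way through the cycle: age 0.25 × 29.53 = 7.383 d.
This lunation's first quarter (7.383 d) has passed, so add one period: 36.913 − 14.9 = 22.013 days.

22.0 days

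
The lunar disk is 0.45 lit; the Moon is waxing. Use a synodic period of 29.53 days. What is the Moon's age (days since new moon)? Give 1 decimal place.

cos θ = 1 − 2f = 0.100, giving a principal value of 84.3°.
The Moon is waxing (0°–180°), so θ = 84.3° directly.
That fraction of the synodic month is 84.3/360 × 29.53 d ≈ 6.91 d.

6.9 days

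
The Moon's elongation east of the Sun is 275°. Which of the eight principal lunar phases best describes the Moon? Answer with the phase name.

275° lies in the last quarter sector of the 8-phase cycle.

last quarter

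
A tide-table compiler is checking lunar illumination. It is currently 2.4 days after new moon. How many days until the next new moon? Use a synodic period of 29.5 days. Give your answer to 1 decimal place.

One full lunation from the last new moon is 29.5 d; remaining = 29.5 − 2.4 = 27.100 d.

27.1 days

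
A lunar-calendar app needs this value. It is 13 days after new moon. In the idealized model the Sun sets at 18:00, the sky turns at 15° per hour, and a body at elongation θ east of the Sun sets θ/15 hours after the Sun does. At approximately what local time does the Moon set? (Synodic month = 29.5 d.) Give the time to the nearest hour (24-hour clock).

05:00

Phase angle: θ = 360°·(13 d)/(29.5 d) = 158.6°.
Delay after the Sun = 158.6° / (15°/h) ≈ 10.58 h.
18:00 + 10.58 h ≈ 04:35 → 05:00 to the nearest hour.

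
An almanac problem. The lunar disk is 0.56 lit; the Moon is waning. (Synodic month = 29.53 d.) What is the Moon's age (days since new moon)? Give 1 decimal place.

From f = (1 − cos θ)/2: cos θ = 1 − 2×0.56 = -0.120; arccos → 96.9°.
Since the Moon is past full (waning), take the reflex angle: θ = 360° − 96.9° = 263.1°.
Age = 29.53 × 263.1°/360° ≈ 21.58 days.

21.6 days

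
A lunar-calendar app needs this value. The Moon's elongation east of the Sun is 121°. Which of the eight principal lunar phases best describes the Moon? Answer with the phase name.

The waxing gibbous sector spans roughly 112°–158°; 121° falls inside it.

waxing gibbous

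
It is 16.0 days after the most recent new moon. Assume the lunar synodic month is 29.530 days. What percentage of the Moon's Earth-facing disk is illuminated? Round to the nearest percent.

The Moon has covered 16.0/29.530 of its cycle, so θ ≈ 360° × 16.0/29.530 = 195.1°.
cos 195.1° = (-0.966), so f = (1 − (-0.966))/2 = 0.983, so 98%.

98%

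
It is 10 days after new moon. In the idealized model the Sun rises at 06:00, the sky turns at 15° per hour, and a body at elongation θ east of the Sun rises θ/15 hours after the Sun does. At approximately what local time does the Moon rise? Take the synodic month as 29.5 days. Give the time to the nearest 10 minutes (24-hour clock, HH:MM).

14:10

Elongation θ = 360° × 10/29.5 ≈ 122.0°.
Delay after the Sun = 122.0° / (15°/h) ≈ 8.14 h.
06:00 + 8.136 h ≈ 14:08 → 14:10 to the nearest ten minutes.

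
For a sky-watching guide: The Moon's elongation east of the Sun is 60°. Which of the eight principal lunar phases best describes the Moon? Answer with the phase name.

waxing crescent

60° lies in the waxing crescent sector of the 8-phase cycle.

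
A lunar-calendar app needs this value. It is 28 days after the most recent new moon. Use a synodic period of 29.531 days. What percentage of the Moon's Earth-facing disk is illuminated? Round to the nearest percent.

3%

The Moon has covered 28/29.531 of its cycle, so θ ≈ 360° × 28/29.531 = 341.3°.
Illuminated fraction = (1 − cos 341.3°)/2 = (1 − 0.947)/2 ≈ 0.026, so 3%.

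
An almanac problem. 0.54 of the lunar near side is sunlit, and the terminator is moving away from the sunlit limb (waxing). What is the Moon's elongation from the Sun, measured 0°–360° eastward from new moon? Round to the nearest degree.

Invert f = (1 − cos θ)/2 to get cos θ = 1 − 2(0.54) = -0.080, hence θ₀ = arccos -0.080 = 94.6°.
The Moon is waxing (0°–180°), so θ = 94.6° directly.

95°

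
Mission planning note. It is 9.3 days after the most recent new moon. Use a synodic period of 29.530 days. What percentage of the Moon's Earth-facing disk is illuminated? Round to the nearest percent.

The Moon has covered 9.3/29.530 of its cycle, so θ ≈ 360° × 9.3/29.530 = 113.4°.
Illuminated fraction = (1 − cos 113.4°)/2 = (1 − (-0.397))/2 ≈ 0.698, so 70%.

70%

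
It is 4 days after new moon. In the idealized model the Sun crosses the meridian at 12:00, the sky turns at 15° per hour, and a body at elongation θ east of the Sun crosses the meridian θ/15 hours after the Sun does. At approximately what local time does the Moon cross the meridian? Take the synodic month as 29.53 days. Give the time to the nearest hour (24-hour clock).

15:00

Phase angle: θ = 360°·(4 d)/(29.53 d) = 48.8°.
At 15° of sky rotation per hour, 48.8° corresponds to a 3.25 h lag.
12:00 + 3.25 h ≈ 15:15 → 15:00 to the nearest hour.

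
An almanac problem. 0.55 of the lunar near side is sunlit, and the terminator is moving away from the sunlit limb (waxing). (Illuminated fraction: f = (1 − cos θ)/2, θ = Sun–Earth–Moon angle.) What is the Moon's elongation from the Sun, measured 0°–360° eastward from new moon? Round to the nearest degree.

From f = (1 − cos θ)/2: cos θ = 1 − 2×0.55 = -0.100; arccos → 95.7°.
Before full moon the principal value applies: θ = 95.7°.

96°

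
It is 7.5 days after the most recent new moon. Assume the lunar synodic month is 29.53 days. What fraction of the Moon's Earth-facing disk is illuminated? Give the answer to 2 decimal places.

0.51

Elongation θ = 360° × 7.5/29.53 ≈ 91.4°.
Illuminated fraction = (1 − cos 91.4°)/2 = (1 − (-0.025))/2 ≈ 0.512.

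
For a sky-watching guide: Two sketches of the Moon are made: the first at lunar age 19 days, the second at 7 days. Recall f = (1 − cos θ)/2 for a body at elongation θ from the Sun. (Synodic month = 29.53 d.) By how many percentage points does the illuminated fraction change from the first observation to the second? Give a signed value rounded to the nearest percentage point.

-35 pp

First observation: θ = 360°·19/29.53 = 231.6°, so f = 0.810.
Second observation: θ = 85.3°, f = 0.459.
Δf = 0.459 − 0.810 = -0.351, i.e. -35 pp.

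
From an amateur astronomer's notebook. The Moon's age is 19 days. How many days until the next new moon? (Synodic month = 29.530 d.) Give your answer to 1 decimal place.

10.5 days

The next new moon completes the synodic month: 29.530 − 19 = 10.530 days.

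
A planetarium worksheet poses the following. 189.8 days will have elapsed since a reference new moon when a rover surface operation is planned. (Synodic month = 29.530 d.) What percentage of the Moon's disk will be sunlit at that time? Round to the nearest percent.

95%

189.8 d spans 6 complete synodic months (6 × 29.530 = 177.18 d) plus 12.62 d.
The Moon has covered 12.62/29.530 of its cycle, so θ ≈ 360° × 12.62/29.530 = 153.9°.
cos 153.9° = (-0.898), so f = (1 − (-0.898))/2 = 0.949, so 95%.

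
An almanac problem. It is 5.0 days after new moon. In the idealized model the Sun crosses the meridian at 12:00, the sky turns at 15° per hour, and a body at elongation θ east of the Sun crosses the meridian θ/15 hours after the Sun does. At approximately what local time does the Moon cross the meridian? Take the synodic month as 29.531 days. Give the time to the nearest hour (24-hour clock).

Phase angle: θ = 360°·(5.0 d)/(29.531 d) = 61.0°.
Delay after the Sun = 61.0° / (15°/h) ≈ 4.06 h.
12:00 + 4.06 h ≈ 16:04 → 16:00 to the nearest hour.

16:00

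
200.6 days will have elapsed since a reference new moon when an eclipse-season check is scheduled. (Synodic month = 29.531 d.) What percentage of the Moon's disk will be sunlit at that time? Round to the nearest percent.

Reduce mod P: 200.6 − 6×29.531 = 23.41 d into the current lunation.
The Moon has covered 23.41/29.531 of its cycle, so θ ≈ 360° × 23.41/29.531 = 285.4°.
With cos θ = 0.266, the lit fraction is (1 − 0.266)/2 ≈ 0.367, so 37%.

37%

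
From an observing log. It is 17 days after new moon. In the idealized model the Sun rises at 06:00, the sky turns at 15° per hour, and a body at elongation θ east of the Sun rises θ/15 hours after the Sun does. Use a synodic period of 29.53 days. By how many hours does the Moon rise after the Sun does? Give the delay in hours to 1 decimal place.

Phase angle: θ = 360°·(17 d)/(29.53 d) = 207.2°.
The Moon trails the Sun by θ/15 = 207.2/15 ≈ 13.82 hours.
So the Moon rises 13.82 h after the Sun.

13.8 h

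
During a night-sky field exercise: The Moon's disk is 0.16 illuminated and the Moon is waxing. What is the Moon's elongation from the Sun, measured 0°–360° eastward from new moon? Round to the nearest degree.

47°

Invert f = (1 − cos θ)/2 to get cos θ = 1 − 2(0.16) = 0.680, hence θ₀ = arccos 0.680 = 47.2°.
The Moon is waxing (0°–180°), so θ = 47.2° directly.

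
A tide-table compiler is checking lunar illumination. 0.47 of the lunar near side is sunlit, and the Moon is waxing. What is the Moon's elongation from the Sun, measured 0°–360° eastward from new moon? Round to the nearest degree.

From f = (1 − cos θ)/2: cos θ = 1 − 2×0.47 = 0.060; arccos → 86.6°.
Waxing ⇒ before full, so θ = 86.6°.

87°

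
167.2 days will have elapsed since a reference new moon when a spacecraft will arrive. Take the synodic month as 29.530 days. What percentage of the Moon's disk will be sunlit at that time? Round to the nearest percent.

76%

167.2/29.530 = 5.662 lunations, so 5 complete cycles and 19.55 d into the next.
Phase angle: θ = 360°·(19.55 d)/(29.530 d) = 238.3°.
With cos θ = (-0.525), the lit fraction is (1 − (-0.525))/2 ≈ 0.762, so 76%.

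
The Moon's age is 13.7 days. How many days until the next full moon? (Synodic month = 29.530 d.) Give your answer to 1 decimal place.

1.1 days

Full moon is 0.5 of the way through the cycle: age 0.5 × 29.530 = 14.765 d.
So 1.065 days remain (14.765 − 13.7).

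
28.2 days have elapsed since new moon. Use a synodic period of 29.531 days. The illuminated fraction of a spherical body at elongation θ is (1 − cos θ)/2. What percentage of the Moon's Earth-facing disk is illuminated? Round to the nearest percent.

The Moon has covered 28.2/29.531 of its cycle, so θ ≈ 360° × 28.2/29.531 = 343.8°.
cos 343.8° = 0.960, so f = (1 − 0.960)/2 = 0.020, so 2%.

2%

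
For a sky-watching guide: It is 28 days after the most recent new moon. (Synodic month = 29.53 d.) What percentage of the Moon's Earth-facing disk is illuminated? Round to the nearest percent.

3%

Elongation θ = 360° × 28/29.53 ≈ 341.3°.
Illuminated fraction = (1 − cos 341.3°)/2 = (1 − 0.947)/2 ≈ 0.026, so 3%.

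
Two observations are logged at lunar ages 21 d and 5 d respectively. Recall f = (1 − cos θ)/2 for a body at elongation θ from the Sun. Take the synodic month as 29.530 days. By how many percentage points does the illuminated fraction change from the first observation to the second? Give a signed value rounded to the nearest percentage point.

First observation: θ = 360°·21/29.530 = 256.0°, so f = 0.621.
Second observation: θ = 61.0°, f = 0.257.
Δf = 0.257 − 0.621 = -0.364, i.e. -36 pp.

-36 pp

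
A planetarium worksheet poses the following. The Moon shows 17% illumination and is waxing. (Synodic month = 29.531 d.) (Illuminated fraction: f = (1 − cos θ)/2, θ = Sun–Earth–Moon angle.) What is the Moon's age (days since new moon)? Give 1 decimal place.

Invert f = (1 − cos θ)/2 to get cos θ = 1 − 2(0.17) = 0.660, hence θ₀ = arccos 0.660 = 48.7°.
Before full moon the principal value applies: θ = 48.7°.
At 360°/29.531 d per day, 48.7° corresponds to 3.99 days.

4.0 days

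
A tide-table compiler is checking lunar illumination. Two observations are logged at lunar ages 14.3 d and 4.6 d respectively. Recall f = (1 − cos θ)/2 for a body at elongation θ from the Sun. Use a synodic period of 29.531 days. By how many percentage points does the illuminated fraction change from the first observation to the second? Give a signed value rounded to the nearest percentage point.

-78 percentage points

θ₁ = 360° × 14.3/29.531 = 174.3°, f₁ = (1 − cos θ₁)/2 = 0.998.
θ₂ = 360° × 4.6/29.531 = 56.1°, f₂ = (1 − cos θ₂)/2 = 0.221.
Change = f₂ − f₁ = -0.777 → -78 percentage points.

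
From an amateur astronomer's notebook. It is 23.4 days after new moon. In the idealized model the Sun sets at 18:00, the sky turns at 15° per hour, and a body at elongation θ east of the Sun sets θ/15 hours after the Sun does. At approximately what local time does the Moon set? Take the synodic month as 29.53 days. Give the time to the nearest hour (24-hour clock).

13:00

Phase angle: θ = 360°·(23.4 d)/(29.53 d) = 285.3°.
The Moon trails the Sun by θ/15 = 285.3/15 ≈ 19.02 hours.
18:00 + 19.02 h ≈ 13:01 → 13:00 to the nearest hour.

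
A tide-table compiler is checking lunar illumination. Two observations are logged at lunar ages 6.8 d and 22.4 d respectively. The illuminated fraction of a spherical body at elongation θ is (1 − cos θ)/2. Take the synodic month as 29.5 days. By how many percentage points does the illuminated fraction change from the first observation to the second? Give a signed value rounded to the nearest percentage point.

First observation: θ = 360°·6.8/29.5 = 83.0°, so f = 0.439.
Second observation: θ = 273.4°, f = 0.471.
Δf = 0.471 − 0.439 = +0.032, i.e. +3 pp.

+3 pp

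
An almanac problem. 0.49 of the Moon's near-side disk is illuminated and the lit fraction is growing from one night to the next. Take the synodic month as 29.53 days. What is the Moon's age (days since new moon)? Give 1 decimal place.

7.3 days

Invert f = (1 − cos θ)/2 to get cos θ = 1 − 2(0.49) = 0.020, hence θ₀ = arccos 0.020 = 88.9°.
Before full moon the principal value applies: θ = 88.9°.
At 360°/29.53 d per day, 88.9° corresponds to 7.29 days.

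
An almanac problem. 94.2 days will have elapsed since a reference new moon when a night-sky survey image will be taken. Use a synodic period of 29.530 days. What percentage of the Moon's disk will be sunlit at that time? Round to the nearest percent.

32%

94.2/29.530 = 3.190 lunations, so 3 complete cycles and 5.61 d into the next.
Elongation θ = 360° × 5.61/29.530 ≈ 68.4°.
With cos θ = 0.368, the lit fraction is (1 − 0.368)/2 ≈ 0.316, so 32%.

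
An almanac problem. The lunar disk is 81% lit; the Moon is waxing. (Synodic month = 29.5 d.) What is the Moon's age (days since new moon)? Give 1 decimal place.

10.5 days

cos θ = 1 − 2f = -0.620, giving a principal value of 128.3°.
Before full moon the principal value applies: θ = 128.3°.
At 360°/29.5 d per day, 128.3° corresponds to 10.51 days.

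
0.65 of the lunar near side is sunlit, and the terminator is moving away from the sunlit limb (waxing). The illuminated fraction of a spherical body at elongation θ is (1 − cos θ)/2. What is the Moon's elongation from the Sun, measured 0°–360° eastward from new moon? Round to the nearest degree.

cos θ = 1 − 2f = -0.300, giving a principal value of 107.5°.
The Moon is waxing (0°–180°), so θ = 107.5° directly.

107°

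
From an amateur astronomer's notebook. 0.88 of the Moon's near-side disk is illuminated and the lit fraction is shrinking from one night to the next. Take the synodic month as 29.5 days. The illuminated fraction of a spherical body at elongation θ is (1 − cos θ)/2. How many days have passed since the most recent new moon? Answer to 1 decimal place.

18.1 days

Invert f = (1 − cos θ)/2 to get cos θ = 1 − 2(0.88) = -0.760, hence θ₀ = arccos -0.760 = 139.5°.
A waning Moon lies in 180°–360°, so θ = 360° − 139.5° = 220.5°.
At 360°/29.5 d per day, 220.5° corresponds to 18.07 days.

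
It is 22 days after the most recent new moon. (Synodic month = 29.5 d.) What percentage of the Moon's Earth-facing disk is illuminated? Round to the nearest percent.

51%

Elongation θ = 360° × 22/29.5 ≈ 268.5°.
With cos θ = (-0.027), the lit fraction is (1 − (-0.027))/2 ≈ 0.513, so 51%.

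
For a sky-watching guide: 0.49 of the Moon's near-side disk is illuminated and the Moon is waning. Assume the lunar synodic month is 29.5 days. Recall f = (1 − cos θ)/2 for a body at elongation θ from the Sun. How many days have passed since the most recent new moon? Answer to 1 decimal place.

cos θ = 1 − 2f = 0.020, giving a principal value of 88.9°.
Waning ⇒ past full, so θ = 360° − 88.9° = 271.1°.
That fraction of the synodic month is 271.1/360 × 29.5 d ≈ 22.22 d.

22.2 days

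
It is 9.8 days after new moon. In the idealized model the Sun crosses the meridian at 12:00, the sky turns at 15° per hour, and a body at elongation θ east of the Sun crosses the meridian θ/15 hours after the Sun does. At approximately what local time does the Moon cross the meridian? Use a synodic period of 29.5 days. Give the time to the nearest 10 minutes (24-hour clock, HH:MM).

20:00

The Moon has covered 9.8/29.5 of its cycle, so θ ≈ 360° × 9.8/29.5 = 119.6°.
At 15° of sky rotation per hour, 119.6° corresponds to a 7.97 h lag.
12:00 + 7.973 h ≈ 19:58 → 20:00 to the nearest ten minutes.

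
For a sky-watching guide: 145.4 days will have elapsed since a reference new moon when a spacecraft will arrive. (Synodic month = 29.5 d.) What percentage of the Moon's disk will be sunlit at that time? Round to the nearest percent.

Reduce mod P: 145.4 − 4×29.5 = 27.40 d into the current lunation.
Elongation θ = 360° × 27.40/29.5 ≈ 334.4°.
With cos θ = 0.902, the lit fraction is (1 − 0.902)/2 ≈ 0.049, so 5%.

5%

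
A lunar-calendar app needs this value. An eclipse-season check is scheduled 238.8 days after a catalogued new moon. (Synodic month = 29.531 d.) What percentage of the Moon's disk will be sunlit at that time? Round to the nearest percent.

7%

238.8/29.531 = 8.086 lunations, so 8 complete cycles and 2.55 d into the next.
The Moon has covered 2.55/29.531 of its cycle, so θ ≈ 360° × 2.55/29.531 = 31.1°.
With cos θ = 0.856, the lit fraction is (1 − 0.856)/2 ≈ 0.072, so 7%.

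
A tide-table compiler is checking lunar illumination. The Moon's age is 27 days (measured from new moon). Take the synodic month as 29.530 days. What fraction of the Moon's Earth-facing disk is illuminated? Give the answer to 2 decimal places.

The Moon has covered 27/29.530 of its cycle, so θ ≈ 360° × 27/29.530 = 329.2°.
With cos θ = 0.859, the lit fraction is (1 − 0.859)/2 ≈ 0.071.

0.07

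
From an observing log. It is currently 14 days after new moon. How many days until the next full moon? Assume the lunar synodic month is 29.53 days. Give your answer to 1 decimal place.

Full moon occurs at elongation 180°, i.e. at age 29.53 × 180/360 = 14.765 d.
That is 14.765 − 14 = 0.765 days ahead.

0.8 days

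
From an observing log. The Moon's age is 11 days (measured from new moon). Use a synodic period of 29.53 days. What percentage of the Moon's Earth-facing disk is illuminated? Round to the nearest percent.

Elongation θ = 360° × 11/29.53 ≈ 134.1°.
With cos θ = (-0.696), the lit fraction is (1 − (-0.696))/2 ≈ 0.848, so 85%.

85%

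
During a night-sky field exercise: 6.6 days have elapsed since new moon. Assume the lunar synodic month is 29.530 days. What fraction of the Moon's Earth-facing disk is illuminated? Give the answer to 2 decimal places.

0.42

Elongation θ = 360° × 6.6/29.530 ≈ 80.5°.
cos 80.5° = 0.166, so f = (1 − 0.166)/2 = 0.417.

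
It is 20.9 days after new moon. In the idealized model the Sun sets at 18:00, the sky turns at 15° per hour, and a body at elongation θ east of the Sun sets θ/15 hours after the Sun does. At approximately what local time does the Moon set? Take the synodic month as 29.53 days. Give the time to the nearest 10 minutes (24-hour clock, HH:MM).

11:00

Phase angle: θ = 360°·(20.9 d)/(29.53 d) = 254.8°.
At 15° of sky rotation per hour, 254.8° corresponds to a 16.99 h lag.
18:00 + 16.986 h ≈ 10:59 → 11:00 to the nearest ten minutes.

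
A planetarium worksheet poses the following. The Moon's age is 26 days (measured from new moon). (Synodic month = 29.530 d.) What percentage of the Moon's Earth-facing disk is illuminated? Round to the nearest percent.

Phase angle: θ = 360°·(26 d)/(29.530 d) = 317.0°.
With cos θ = 0.731, the lit fraction is (1 − 0.731)/2 ≈ 0.135, so 13%.

13%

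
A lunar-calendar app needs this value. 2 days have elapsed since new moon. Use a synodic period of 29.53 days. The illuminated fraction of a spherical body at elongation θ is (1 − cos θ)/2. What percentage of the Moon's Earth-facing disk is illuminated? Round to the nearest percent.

4%

Elongation θ = 360° × 2/29.53 ≈ 24.4°.
With cos θ = 0.911, the lit fraction is (1 − 0.911)/2 ≈ 0.045, so 4%.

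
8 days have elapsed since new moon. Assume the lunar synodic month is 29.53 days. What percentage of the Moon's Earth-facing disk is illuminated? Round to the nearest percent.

57%

Phase angle: θ = 360°·(8 d)/(29.53 d) = 97.5°.
Illuminated fraction = (1 − cos 97.5°)/2 = (1 − (-0.131))/2 ≈ 0.566, so 57%.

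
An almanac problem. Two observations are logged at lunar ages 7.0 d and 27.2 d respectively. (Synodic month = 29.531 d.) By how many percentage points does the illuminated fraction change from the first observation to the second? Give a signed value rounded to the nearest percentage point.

θ₁ = 360° × 7.0/29.531 = 85.3°, f₁ = (1 − cos θ₁)/2 = 0.459.
θ₂ = 360° × 27.2/29.531 = 331.6°, f₂ = (1 − cos θ₂)/2 = 0.060.
Change = f₂ − f₁ = -0.399 → -40 percentage points.

-40 pp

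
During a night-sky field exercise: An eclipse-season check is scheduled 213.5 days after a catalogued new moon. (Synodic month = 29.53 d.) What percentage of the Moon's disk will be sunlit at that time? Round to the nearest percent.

44%

Reduce mod P: 213.5 − 7×29.53 = 6.79 d into the current lunation.
The Moon has covered 6.79/29.53 of its cycle, so θ ≈ 360° × 6.79/29.53 = 82.8°.
With cos θ = 0.126, the lit fraction is (1 − 0.126)/2 ≈ 0.437, so 44%.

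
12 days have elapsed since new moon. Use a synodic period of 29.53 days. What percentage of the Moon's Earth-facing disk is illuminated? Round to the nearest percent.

92%

The Moon has covered 12/29.53 of its cycle, so θ ≈ 360° × 12/29.53 = 146.3°.
Illuminated fraction = (1 − cos 146.3°)/2 = (1 − (-0.832))/2 ≈ 0.916, so 92%.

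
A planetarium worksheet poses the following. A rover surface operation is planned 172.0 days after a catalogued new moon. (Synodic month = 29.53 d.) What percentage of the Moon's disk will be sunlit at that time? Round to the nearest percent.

172.0 d spans 5 complete synodic months (5 × 29.53 = 147.65 d) plus 24.35 d.
Elongation θ = 360° × 24.35/29.53 ≈ 296.9°.
With cos θ = 0.452, the lit fraction is (1 − 0.452)/2 ≈ 0.274, so 27%.

27%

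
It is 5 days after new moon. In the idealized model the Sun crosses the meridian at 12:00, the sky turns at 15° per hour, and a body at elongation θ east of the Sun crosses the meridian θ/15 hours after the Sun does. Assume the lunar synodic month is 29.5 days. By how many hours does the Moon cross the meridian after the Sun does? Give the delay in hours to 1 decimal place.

Phase angle: θ = 360°·(5 d)/(29.5 d) = 61.0°.
At 15° of sky rotation per hour, 61.0° corresponds to a 4.07 h lag.
So the Moon crosses the meridian 4.07 h after the Sun.

4.1 h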